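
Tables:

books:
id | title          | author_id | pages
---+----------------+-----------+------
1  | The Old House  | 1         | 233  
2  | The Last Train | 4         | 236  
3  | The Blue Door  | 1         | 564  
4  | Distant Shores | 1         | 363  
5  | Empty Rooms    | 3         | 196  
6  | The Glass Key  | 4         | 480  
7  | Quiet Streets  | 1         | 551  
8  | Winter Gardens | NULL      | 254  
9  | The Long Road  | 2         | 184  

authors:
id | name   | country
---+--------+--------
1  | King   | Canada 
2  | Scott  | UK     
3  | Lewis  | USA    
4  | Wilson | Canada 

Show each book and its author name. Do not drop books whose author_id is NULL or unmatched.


LEFT JOIN keeps every row from books (the left table); where author_id has no match in authors, the author columns become NULL. Walk through each book:
  - book 1 (The Old House): author_id=1 -> matches King
  - book 2 (The Last Train): author_id=4 -> matches Wilson
  - book 3 (The Blue Door): author_id=1 -> matches King
  - book 4 (Distant Shores): author_id=1 -> matches King
  - book 5 (Empty Rooms): author_id=3 -> matches Lewis
  - book 6 (The Glass Key): author_id=4 -> matches Wilson
  - book 7 (Quiet Streets): author_id=1 -> matches King
  - book 8 (Winter Gardens): author_id=NULL, no match -> kept with NULL
  - book 9 (The Long Road): author_id=2 -> matches Scott
All 9 rows appear; 1 has NULL author.

SQL:
SELECT a.title, b.name AS author
FROM books a
LEFT JOIN authors b ON a.author_id = b.id

Result:
title          | author
---------------+-------
The Old House  | King  
The Last Train | Wilson
The Blue Door  | King  
Distant Shores | King  
Empty Rooms    | Lewis 
The Glass Key  | Wilson
Quiet Streets  | King  
Winter Gardens | NULL  
The Long Road  | Scott 


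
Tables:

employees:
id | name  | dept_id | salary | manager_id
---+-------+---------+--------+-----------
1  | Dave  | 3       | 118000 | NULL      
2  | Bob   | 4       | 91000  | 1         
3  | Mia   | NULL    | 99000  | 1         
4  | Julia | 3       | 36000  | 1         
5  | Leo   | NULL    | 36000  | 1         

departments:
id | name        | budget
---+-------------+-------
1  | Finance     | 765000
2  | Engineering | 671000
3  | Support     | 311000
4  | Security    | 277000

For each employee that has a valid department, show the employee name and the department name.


INNER JOIN keeps only employees rows whose dept_id matches an id in departments. Walk through each employee:
  - employee 1 (Dave): dept_id=3 -> matches Support
  - employee 2 (Bob): dept_id=4 -> matches Security
  - employee 3 (Mia): dept_id=NULL, no match -> dropped
  - employee 4 (Julia): dept_id=3 -> matches Support
  - employee 5 (Leo): dept_id=NULL, no match -> dropped
So 2 of 5 rows are dropped.

SQL:
SELECT a.name, b.name AS department
FROM employees a
INNER JOIN departments b ON a.dept_id = b.id

Result:
name  | department
------+-----------
Dave  | Support   
Bob   | Security  
Julia | Support   


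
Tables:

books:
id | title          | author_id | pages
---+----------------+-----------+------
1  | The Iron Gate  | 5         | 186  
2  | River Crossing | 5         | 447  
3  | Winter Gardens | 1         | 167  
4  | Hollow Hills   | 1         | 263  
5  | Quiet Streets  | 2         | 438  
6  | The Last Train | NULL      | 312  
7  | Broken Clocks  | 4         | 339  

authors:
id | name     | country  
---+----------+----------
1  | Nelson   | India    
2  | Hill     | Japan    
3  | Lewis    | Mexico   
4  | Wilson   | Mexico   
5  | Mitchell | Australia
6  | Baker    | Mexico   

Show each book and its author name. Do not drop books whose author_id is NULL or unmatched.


LEFT JOIN keeps every row from books (the left table); where author_id has no match in authors, the author columns become NULL. Walk through each book:
  - book 1 (The Iron Gate): author_id=5 -> matches Mitchell
  - book 2 (River Crossing): author_id=5 -> matches Mitchell
  - book 3 (Winter Gardens): author_id=1 -> matches Nelson
  - book 4 (Hollow Hills): author_id=1 -> matches Nelson
  - book 5 (Quiet Streets): author_id=2 -> matches Hill
  - book 6 (The Last Train): author_id=NULL, no match -> kept with NULL
  - book 7 (Broken Clocks): author_id=4 -> matches Wilson
All 7 rows appear; 1 has NULL author.

SQL:
SELECT a.title, b.name AS author
FROM books a
LEFT JOIN authors b ON a.author_id = b.id

Result:
title          | author  
---------------+---------
The Iron Gate  | Mitchell
River Crossing | Mitchell
Winter Gardens | Nelson  
Hollow Hills   | Nelson  
Quiet Streets  | Hill    
The Last Train | NULL    
Broken Clocks  | Wilson  


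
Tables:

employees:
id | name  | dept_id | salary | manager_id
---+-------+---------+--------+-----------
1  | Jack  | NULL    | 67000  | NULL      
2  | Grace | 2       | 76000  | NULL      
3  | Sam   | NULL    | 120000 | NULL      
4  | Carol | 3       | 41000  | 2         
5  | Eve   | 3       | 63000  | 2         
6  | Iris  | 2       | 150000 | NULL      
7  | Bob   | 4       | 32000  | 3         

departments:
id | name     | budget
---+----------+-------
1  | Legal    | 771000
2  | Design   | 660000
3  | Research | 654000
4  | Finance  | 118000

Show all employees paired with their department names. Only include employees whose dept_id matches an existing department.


INNER JOIN keeps only employees rows whose dept_id matches an id in departments. Walk through each employee:
  - employee 1 (Jack): dept_id=NULL, no match -> dropped
  - employee 2 (Grace): dept_id=2 -> matches Design
  - employee 3 (Sam): dept_id=NULL, no match -> dropped
  - employee 4 (Carol): dept_id=3 -> matches Research
  - employee 5 (Eve): dept_id=3 -> matches Research
  - employee 6 (Iris): dept_id=2 -> matches Design
  - employee 7 (Bob): dept_id=4 -> matches Finance
So 2 of 7 rows are dropped.

SQL:
SELECT a.name, b.name AS department
FROM employees a
INNER JOIN departments b ON a.dept_id = b.id

Result:
name  | department
------+-----------
Grace | Design    
Carol | Research  
Eve   | Research  
Iris  | Design    
Bob   | Finance   


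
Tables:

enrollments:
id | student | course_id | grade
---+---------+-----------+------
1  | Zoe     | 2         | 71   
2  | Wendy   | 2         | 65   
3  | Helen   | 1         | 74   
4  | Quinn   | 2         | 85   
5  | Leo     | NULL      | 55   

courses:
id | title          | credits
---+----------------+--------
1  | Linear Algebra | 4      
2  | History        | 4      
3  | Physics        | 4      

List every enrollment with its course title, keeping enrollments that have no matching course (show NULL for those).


LEFT JOIN keeps every row from enrollments (the left table); where course_id has no match in courses, the course columns become NULL. Walk through each enrollment:
  - enrollment 1 (Zoe): course_id=2 -> matches History
  - enrollment 2 (Wendy): course_id=2 -> matches History
  - enrollment 3 (Helen): course_id=1 -> matches Linear Algebra
  - enrollment 4 (Quinn): course_id=2 -> matches History
  - enrollment 5 (Leo): course_id=NULL, no match -> kept with NULL
All 5 rows appear; 1 has NULL course.

SQL:
SELECT a.student, b.title AS course
FROM enrollments a
LEFT JOIN courses b ON a.course_id = b.id

Result:
student | course        
--------+---------------
Zoe     | History       
Wendy   | History       
Helen   | Linear Algebra
Quinn   | History       
Leo     | NULL          


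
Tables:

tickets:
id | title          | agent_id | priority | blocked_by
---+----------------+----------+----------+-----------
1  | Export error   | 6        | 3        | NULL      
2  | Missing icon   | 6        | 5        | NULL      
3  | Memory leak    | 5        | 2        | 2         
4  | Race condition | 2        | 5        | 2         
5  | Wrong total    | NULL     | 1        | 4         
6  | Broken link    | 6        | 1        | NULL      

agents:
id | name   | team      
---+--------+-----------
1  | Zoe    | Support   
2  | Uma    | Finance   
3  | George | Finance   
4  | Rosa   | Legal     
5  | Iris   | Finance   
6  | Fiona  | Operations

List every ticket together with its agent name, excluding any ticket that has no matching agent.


INNER JOIN keeps only tickets rows whose agent_id matches an id in agents. Walk through each ticket:
  - ticket 1 (Export error): agent_id=6 -> matches Fiona
  - ticket 2 (Missing icon): agent_id=6 -> matches Fiona
  - ticket 3 (Memory leak): agent_id=5 -> matches Iris
  - ticket 4 (Race condition): agent_id=2 -> matches Uma
  - ticket 5 (Wrong total): agent_id=NULL, no match -> dropped
  - ticket 6 (Broken link): agent_id=6 -> matches Fiona
So 1 of 6 rows is dropped.

SQL:
SELECT a.title, b.name AS agent
FROM tickets a
INNER JOIN agents b ON a.agent_id = b.id

Result:
title          | agent
---------------+------
Export error   | Fiona
Missing icon   | Fiona
Memory leak    | Iris 
Race condition | Uma  
Broken link    | Fiona


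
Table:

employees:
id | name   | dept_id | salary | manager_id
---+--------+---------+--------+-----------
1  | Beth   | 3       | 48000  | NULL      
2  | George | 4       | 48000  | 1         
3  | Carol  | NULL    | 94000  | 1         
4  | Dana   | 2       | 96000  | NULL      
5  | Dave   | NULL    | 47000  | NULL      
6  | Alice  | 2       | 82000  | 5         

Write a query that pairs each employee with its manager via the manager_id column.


This is a self-join: employees is joined to a second copy of itself, matching each row's manager_id to another row's id. Use LEFT JOIN so rows with manager_id=NULL are kept.
  - employee 1 (Beth): manager_id=NULL -> NULL
  - employee 2 (George): manager_id=1 -> Beth
  - employee 3 (Carol): manager_id=1 -> Beth
  - employee 4 (Dana): manager_id=NULL -> NULL
  - employee 5 (Dave): manager_id=NULL -> NULL
  - employee 6 (Alice): manager_id=5 -> Dave

SQL:
SELECT a.name AS item, b.name AS manager
FROM employees a
LEFT JOIN employees b ON a.manager_id = b.id

Result:
item   | manager
-------+--------
Beth   | NULL   
George | Beth   
Carol  | Beth   
Dana   | NULL   
Dave   | NULL   
Alice  | Dave   


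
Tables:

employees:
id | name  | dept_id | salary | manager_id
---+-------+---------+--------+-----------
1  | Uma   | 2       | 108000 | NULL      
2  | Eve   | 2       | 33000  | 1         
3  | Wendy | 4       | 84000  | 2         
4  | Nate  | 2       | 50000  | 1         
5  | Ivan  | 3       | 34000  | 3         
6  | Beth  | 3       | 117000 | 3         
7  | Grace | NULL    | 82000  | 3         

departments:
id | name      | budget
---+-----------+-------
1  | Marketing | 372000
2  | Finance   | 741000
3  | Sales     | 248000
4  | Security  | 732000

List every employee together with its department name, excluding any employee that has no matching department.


INNER JOIN keeps only employees rows whose dept_id matches an id in departments. Walk through each employee:
  - employee 1 (Uma): dept_id=2 -> matches Finance
  - employee 2 (Eve): dept_id=2 -> matches Finance
  - employee 3 (Wendy): dept_id=4 -> matches Security
  - employee 4 (Nate): dept_id=2 -> matches Finance
  - employee 5 (Ivan): dept_id=3 -> matches Sales
  - employee 6 (Beth): dept_id=3 -> matches Sales
  - employee 7 (Grace): dept_id=NULL, no match -> dropped
So 1 of 7 rows is dropped.

SQL:
SELECT a.name, b.name AS department
FROM employees a
INNER JOIN departments b ON a.dept_id = b.id

Result:
name  | department
------+-----------
Uma   | Finance   
Eve   | Finance   
Wendy | Security  
Nate  | Finance   
Ivan  | Sales     
Beth  | Sales     


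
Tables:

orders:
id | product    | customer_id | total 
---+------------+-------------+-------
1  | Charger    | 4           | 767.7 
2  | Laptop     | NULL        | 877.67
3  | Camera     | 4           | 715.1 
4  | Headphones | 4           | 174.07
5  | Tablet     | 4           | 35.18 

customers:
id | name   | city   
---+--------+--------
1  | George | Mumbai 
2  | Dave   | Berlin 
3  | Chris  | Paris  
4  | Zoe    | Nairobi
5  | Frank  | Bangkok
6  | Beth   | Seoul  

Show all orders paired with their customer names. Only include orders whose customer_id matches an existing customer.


INNER JOIN keeps only orders rows whose customer_id matches an id in customers. Walk through each order:
  - order 1 (Charger): customer_id=4 -> matches Zoe
  - order 2 (Laptop): customer_id=NULL, no match -> dropped
  - order 3 (Camera): customer_id=4 -> matches Zoe
  - order 4 (Headphones): customer_id=4 -> matches Zoe
  - order 5 (Tablet): customer_id=4 -> matches Zoe
So 1 of 5 rows is dropped.

SQL:
SELECT a.product, b.name AS customer
FROM orders a
INNER JOIN customers b ON a.customer_id = b.id

Result:
product    | customer
-----------+---------
Charger    | Zoe     
Camera     | Zoe     
Headphones | Zoe     
Tablet     | Zoe     


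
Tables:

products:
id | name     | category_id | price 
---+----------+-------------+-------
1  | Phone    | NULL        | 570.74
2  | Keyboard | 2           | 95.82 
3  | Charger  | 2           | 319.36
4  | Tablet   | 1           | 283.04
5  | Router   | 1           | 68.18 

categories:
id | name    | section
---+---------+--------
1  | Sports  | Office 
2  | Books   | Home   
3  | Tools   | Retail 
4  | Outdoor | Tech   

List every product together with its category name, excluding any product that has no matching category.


INNER JOIN keeps only products rows whose category_id matches an id in categories. Walk through each product:
  - product 1 (Phone): category_id=NULL, no match -> dropped
  - product 2 (Keyboard): category_id=2 -> matches Books
  - product 3 (Charger): category_id=2 -> matches Books
  - product 4 (Tablet): category_id=1 -> matches Sports
  - product 5 (Router): category_id=1 -> matches Sports
So 1 of 5 rows is dropped.

SQL:
SELECT a.name, b.name AS category
FROM products a
INNER JOIN categories b ON a.category_id = b.id

Result:
name     | category
---------+---------
Keyboard | Books   
Charger  | Books   
Tablet   | Sports  
Router   | Sports  


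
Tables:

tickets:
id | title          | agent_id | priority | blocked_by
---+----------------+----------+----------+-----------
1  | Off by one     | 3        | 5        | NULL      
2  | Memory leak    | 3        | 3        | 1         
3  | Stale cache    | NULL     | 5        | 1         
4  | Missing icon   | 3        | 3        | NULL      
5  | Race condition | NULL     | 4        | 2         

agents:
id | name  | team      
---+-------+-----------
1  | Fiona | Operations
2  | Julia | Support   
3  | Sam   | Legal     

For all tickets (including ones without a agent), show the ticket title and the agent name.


LEFT JOIN keeps every row from tickets (the left table); where agent_id has no match in agents, the agent columns become NULL. Walk through each ticket:
  - ticket 1 (Off by one): agent_id=3 -> matches Sam
  - ticket 2 (Memory leak): agent_id=3 -> matches Sam
  - ticket 3 (Stale cache): agent_id=NULL, no match -> kept with NULL
  - ticket 4 (Missing icon): agent_id=3 -> matches Sam
  - ticket 5 (Race condition): agent_id=NULL, no match -> kept with NULL
All 5 rows appear; 2 have NULL agent.

SQL:
SELECT a.title, b.name AS agent
FROM tickets a
LEFT JOIN agents b ON a.agent_id = b.id

Result:
title          | agent
---------------+------
Off by one     | Sam  
Memory leak    | Sam  
Stale cache    | NULL 
Missing icon   | Sam  
Race condition | NULL 


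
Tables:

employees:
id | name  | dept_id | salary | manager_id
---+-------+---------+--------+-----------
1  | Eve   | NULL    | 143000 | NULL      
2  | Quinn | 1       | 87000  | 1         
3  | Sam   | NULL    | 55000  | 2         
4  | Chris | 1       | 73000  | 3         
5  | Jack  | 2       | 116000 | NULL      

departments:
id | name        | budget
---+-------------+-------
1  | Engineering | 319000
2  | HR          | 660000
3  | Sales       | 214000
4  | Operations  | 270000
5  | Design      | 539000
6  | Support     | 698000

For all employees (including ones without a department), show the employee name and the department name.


LEFT JOIN keeps every row from employees (the left table); where dept_id has no match in departments, the department columns become NULL. Walk through each employee:
  - employee 1 (Eve): dept_id=NULL, no match -> kept with NULL
  - employee 2 (Quinn): dept_id=1 -> matches Engineering
  - employee 3 (Sam): dept_id=NULL, no match -> kept with NULL
  - employee 4 (Chris): dept_id=1 -> matches Engineering
  - employee 5 (Jack): dept_id=2 -> matches HR
All 5 rows appear; 2 have NULL department.

SQL:
SELECT a.name, b.name AS department
FROM employees a
LEFT JOIN departments b ON a.dept_id = b.id

Result:
name  | department 
------+------------
Eve   | NULL       
Quinn | Engineering
Sam   | NULL       
Chris | Engineering
Jack  | HR         


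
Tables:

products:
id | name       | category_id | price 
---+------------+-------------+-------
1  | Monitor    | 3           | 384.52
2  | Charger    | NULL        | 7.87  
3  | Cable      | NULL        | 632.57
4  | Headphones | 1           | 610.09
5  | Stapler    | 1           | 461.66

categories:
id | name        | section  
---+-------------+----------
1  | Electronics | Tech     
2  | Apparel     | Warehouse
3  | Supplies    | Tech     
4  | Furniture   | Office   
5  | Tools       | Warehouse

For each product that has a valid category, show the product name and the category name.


INNER JOIN keeps only products rows whose category_id matches an id in categories. Walk through each product:
  - product 1 (Monitor): category_id=3 -> matches Supplies
  - product 2 (Charger): category_id=NULL, no match -> dropped
  - product 3 (Cable): category_id=NULL, no match -> dropped
  - product 4 (Headphones): category_id=1 -> matches Electronics
  - product 5 (Stapler): category_id=1 -> matches Electronics
So 2 of 5 rows are dropped.

SQL:
SELECT a.name, b.name AS category
FROM products a
INNER JOIN categories b ON a.category_id = b.id

Result:
name       | category   
-----------+------------
Monitor    | Supplies   
Headphones | Electronics
Stapler    | Electronics


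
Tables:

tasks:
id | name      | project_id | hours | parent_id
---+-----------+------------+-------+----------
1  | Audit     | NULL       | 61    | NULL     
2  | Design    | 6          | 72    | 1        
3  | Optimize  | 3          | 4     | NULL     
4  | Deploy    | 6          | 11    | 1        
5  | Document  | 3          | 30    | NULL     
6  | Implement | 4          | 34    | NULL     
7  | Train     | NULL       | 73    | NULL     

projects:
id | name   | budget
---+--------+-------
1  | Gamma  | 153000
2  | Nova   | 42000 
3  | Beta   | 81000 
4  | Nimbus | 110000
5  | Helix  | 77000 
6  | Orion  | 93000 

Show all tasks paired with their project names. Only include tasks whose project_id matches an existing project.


INNER JOIN keeps only tasks rows whose project_id matches an id in projects. Walk through each task:
  - task 1 (Audit): project_id=NULL, no match -> dropped
  - task 2 (Design): project_id=6 -> matches Orion
  - task 3 (Optimize): project_id=3 -> matches Beta
  - task 4 (Deploy): project_id=6 -> matches Orion
  - task 5 (Document): project_id=3 -> matches Beta
  - task 6 (Implement): project_id=4 -> matches Nimbus
  - task 7 (Train): project_id=NULL, no match -> dropped
So 2 of 7 rows are dropped.

SQL:
SELECT a.name, b.name AS project
FROM tasks a
INNER JOIN projects b ON a.project_id = b.id

Result:
name      | project
----------+--------
Design    | Orion  
Optimize  | Beta   
Deploy    | Orion  
Document  | Beta   
Implement | Nimbus 


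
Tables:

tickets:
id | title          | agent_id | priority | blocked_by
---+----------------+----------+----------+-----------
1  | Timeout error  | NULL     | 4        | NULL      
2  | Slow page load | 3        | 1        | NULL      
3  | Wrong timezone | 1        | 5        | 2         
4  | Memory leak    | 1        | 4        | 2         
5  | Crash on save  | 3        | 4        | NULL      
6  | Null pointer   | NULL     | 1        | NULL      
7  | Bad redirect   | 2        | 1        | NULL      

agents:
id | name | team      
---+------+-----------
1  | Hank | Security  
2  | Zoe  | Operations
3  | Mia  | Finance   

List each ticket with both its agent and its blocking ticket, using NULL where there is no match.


Two LEFT JOINs from the same base table tickets: one to agents via agent_id, one to tickets itself via blocked_by. Both are LEFT so every ticket is preserved.
Match against agents:
  - ticket 1 (Timeout error): agent_id=NULL, no match -> kept with NULL
  - ticket 2 (Slow page load): agent_id=3 -> matches Mia
  - ticket 3 (Wrong timezone): agent_id=1 -> matches Hank
  - ticket 4 (Memory leak): agent_id=1 -> matches Hank
  - ticket 5 (Crash on save): agent_id=3 -> matches Mia
  - ticket 6 (Null pointer): agent_id=NULL, no match -> kept with NULL
  - ticket 7 (Bad redirect): agent_id=2 -> matches Zoe
Match against tickets (self):
  - ticket 1 (Timeout error): blocked_by=NULL -> NULL
  - ticket 2 (Slow page load): blocked_by=NULL -> NULL
  - ticket 3 (Wrong timezone): blocked_by=2 -> Slow page load
  - ticket 4 (Memory leak): blocked_by=2 -> Slow page load
  - ticket 5 (Crash on save): blocked_by=NULL -> NULL
  - ticket 6 (Null pointer): blocked_by=NULL -> NULL
  - ticket 7 (Bad redirect): blocked_by=NULL -> NULL

SQL:
SELECT a.title, b.name AS agent, c.title AS blocked_by
FROM tickets a
LEFT JOIN agents b ON a.agent_id = b.id
LEFT JOIN tickets c ON a.blocked_by = c.id

Result:
title          | agent | blocked_by    
---------------+-------+---------------
Timeout error  | NULL  | NULL          
Slow page load | Mia   | NULL          
Wrong timezone | Hank  | Slow page load
Memory leak    | Hank  | Slow page load
Crash on save  | Mia   | NULL          
Null pointer   | NULL  | NULL          
Bad redirect   | Zoe   | NULL          


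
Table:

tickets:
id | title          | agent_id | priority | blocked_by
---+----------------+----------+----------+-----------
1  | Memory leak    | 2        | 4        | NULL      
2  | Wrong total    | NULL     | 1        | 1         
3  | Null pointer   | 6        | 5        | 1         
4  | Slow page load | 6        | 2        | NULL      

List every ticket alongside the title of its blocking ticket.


This is a self-join: tickets is joined to a second copy of itself, matching each row's blocked_by to another row's id. Use LEFT JOIN so rows with blocked_by=NULL are kept.
  - ticket 1 (Memory leak): blocked_by=NULL -> NULL
  - ticket 2 (Wrong total): blocked_by=1 -> Memory leak
  - ticket 3 (Null pointer): blocked_by=1 -> Memory leak
  - ticket 4 (Slow page load): blocked_by=NULL -> NULL

SQL:
SELECT a.title AS item, b.title AS blocked_by
FROM tickets a
LEFT JOIN tickets b ON a.blocked_by = b.id

Result:
item           | blocked_by 
---------------+------------
Memory leak    | NULL       
Wrong total    | Memory leak
Null pointer   | Memory leak
Slow page load | NULL       


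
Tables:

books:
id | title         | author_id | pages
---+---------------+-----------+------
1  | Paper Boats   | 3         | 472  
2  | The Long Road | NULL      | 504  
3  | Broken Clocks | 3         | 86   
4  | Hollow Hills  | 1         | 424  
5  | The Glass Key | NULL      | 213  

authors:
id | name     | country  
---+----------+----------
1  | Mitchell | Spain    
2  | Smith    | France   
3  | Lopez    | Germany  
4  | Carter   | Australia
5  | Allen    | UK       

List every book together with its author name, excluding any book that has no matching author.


INNER JOIN keeps only books rows whose author_id matches an id in authors. Walk through each book:
  - book 1 (Paper Boats): author_id=3 -> matches Lopez
  - book 2 (The Long Road): author_id=NULL, no match -> dropped
  - book 3 (Broken Clocks): author_id=3 -> matches Lopez
  - book 4 (Hollow Hills): author_id=1 -> matches Mitchell
  - book 5 (The Glass Key): author_id=NULL, no match -> dropped
So 2 of 5 rows are dropped.

SQL:
SELECT a.title, b.name AS author
FROM books a
INNER JOIN authors b ON a.author_id = b.id

Result:
title         | author  
--------------+---------
Paper Boats   | Lopez   
Broken Clocks | Lopez   
Hollow Hills  | Mitchell


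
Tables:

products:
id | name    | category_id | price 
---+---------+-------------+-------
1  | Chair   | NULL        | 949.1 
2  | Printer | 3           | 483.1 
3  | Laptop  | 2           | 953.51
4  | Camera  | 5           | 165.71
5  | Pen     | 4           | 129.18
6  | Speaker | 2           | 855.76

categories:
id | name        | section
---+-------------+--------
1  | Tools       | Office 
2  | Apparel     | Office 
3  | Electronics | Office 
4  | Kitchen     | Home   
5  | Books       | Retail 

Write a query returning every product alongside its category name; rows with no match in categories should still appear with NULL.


LEFT JOIN keeps every row from products (the left table); where category_id has no match in categories, the category columns become NULL. Walk through each product:
  - product 1 (Chair): category_id=NULL, no match -> kept with NULL
  - product 2 (Printer): category_id=3 -> matches Electronics
  - product 3 (Laptop): category_id=2 -> matches Apparel
  - product 4 (Camera): category_id=5 -> matches Books
  - product 5 (Pen): category_id=4 -> matches Kitchen
  - product 6 (Speaker): category_id=2 -> matches Apparel
All 6 rows appear; 1 has NULL category.

SQL:
SELECT a.name, b.name AS category
FROM products a
LEFT JOIN categories b ON a.category_id = b.id

Result:
name    | category   
--------+------------
Chair   | NULL       
Printer | Electronics
Laptop  | Apparel    
Camera  | Books      
Pen     | Kitchen    
Speaker | Apparel    


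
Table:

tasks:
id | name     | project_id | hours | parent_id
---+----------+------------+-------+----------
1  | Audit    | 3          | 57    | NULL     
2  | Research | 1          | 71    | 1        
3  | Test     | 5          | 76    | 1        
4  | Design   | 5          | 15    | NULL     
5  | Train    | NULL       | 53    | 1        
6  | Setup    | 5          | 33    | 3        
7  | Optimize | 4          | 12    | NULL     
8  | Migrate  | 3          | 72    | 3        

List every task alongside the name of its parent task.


This is a self-join: tasks is joined to a second copy of itself, matching each row's parent_id to another row's id. Use LEFT JOIN so rows with parent_id=NULL are kept.
  - task 1 (Audit): parent_id=NULL -> NULL
  - task 2 (Research): parent_id=1 -> Audit
  - task 3 (Test): parent_id=1 -> Audit
  - task 4 (Design): parent_id=NULL -> NULL
  - task 5 (Train): parent_id=1 -> Audit
  - task 6 (Setup): parent_id=3 -> Test
  - task 7 (Optimize): parent_id=NULL -> NULL
  - task 8 (Migrate): parent_id=3 -> Test

SQL:
SELECT a.name AS item, b.name AS parent
FROM tasks a
LEFT JOIN tasks b ON a.parent_id = b.id

Result:
item     | parent
---------+-------
Audit    | NULL  
Research | Audit 
Test     | Audit 
Design   | NULL  
Train    | Audit 
Setup    | Test  
Optimize | NULL  
Migrate  | Test  


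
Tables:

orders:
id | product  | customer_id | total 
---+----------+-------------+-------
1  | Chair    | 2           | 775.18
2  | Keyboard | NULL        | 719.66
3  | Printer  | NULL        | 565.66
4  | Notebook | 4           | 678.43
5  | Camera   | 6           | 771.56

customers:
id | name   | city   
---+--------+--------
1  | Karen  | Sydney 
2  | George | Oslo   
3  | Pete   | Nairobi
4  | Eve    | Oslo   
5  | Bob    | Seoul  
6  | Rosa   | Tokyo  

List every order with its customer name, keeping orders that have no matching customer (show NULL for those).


LEFT JOIN keeps every row from orders (the left table); where customer_id has no match in customers, the customer columns become NULL. Walk through each order:
  - order 1 (Chair): customer_id=2 -> matches George
  - order 2 (Keyboard): customer_id=NULL, no match -> kept with NULL
  - order 3 (Printer): customer_id=NULL, no match -> kept with NULL
  - order 4 (Notebook): customer_id=4 -> matches Eve
  - order 5 (Camera): customer_id=6 -> matches Rosa
All 5 rows appear; 2 have NULL customer.

SQL:
SELECT a.product, b.name AS customer
FROM orders a
LEFT JOIN customers b ON a.customer_id = b.id

Result:
product  | customer
---------+---------
Chair    | George  
Keyboard | NULL    
Printer  | NULL    
Notebook | Eve     
Camera   | Rosa    


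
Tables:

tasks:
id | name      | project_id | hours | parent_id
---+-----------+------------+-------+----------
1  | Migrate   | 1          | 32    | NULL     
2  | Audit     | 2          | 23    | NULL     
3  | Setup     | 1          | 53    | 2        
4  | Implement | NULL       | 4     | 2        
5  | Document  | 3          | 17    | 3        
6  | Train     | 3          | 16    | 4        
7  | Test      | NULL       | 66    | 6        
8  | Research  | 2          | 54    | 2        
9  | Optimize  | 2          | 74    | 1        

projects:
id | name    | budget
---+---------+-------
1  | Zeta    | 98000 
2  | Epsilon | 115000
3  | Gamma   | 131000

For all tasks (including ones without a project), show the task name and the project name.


LEFT JOIN keeps every row from tasks (the left table); where project_id has no match in projects, the project columns become NULL. Walk through each task:
  - task 1 (Migrate): project_id=1 -> matches Zeta
  - task 2 (Audit): project_id=2 -> matches Epsilon
  - task 3 (Setup): project_id=1 -> matches Zeta
  - task 4 (Implement): project_id=NULL, no match -> kept with NULL
  - task 5 (Document): project_id=3 -> matches Gamma
  - task 6 (Train): project_id=3 -> matches Gamma
  - task 7 (Test): project_id=NULL, no match -> kept with NULL
  - task 8 (Research): project_id=2 -> matches Epsilon
  - task 9 (Optimize): project_id=2 -> matches Epsilon
All 9 rows appear; 2 have NULL project.

SQL:
SELECT a.name, b.name AS project
FROM tasks a
LEFT JOIN projects b ON a.project_id = b.id

Result:
name      | project
----------+--------
Migrate   | Zeta   
Audit     | Epsilon
Setup     | Zeta   
Implement | NULL   
Document  | Gamma  
Train     | Gamma  
Test      | NULL   
Research  | Epsilon
Optimize  | Epsilon


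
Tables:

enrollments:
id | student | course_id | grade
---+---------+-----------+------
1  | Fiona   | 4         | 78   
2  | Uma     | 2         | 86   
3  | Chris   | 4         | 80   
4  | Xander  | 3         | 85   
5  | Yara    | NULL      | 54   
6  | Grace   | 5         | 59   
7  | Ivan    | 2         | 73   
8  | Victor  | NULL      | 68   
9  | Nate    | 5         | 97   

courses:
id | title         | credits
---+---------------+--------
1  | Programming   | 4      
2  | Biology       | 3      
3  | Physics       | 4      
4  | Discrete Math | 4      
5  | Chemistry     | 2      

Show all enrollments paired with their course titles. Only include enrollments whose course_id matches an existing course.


INNER JOIN keeps only enrollments rows whose course_id matches an id in courses. Walk through each enrollment:
  - enrollment 1 (Fiona): course_id=4 -> matches Discrete Math
  - enrollment 2 (Uma): course_id=2 -> matches Biology
  - enrollment 3 (Chris): course_id=4 -> matches Discrete Math
  - enrollment 4 (Xander): course_id=3 -> matches Physics
  - enrollment 5 (Yara): course_id=NULL, no match -> dropped
  - enrollment 6 (Grace): course_id=5 -> matches Chemistry
  - enrollment 7 (Ivan): course_id=2 -> matches Biology
  - enrollment 8 (Victor): course_id=NULL, no match -> dropped
  - enrollment 9 (Nate): course_id=5 -> matches Chemistry
So 2 of 9 rows are dropped.

SQL:
SELECT a.student, b.title AS course
FROM enrollments a
INNER JOIN courses b ON a.course_id = b.id

Result:
student | course       
--------+--------------
Fiona   | Discrete Math
Uma     | Biology      
Chris   | Discrete Math
Xander  | Physics      
Grace   | Chemistry    
Ivan    | Biology      
Nate    | Chemistry    


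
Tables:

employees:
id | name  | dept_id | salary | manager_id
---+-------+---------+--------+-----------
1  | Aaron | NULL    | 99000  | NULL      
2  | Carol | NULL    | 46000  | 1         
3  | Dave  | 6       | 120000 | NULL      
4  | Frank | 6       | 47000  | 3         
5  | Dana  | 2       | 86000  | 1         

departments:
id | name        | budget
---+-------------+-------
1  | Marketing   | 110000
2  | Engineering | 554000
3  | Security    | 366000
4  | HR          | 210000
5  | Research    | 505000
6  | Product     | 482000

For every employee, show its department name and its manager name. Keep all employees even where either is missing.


Two LEFT JOINs from the same base table employees: one to departments via dept_id, one to employees itself via manager_id. Both are LEFT so every employee is preserved.
Match against departments:
  - employee 1 (Aaron): dept_id=NULL, no match -> kept with NULL
  - employee 2 (Carol): dept_id=NULL, no match -> kept with NULL
  - employee 3 (Dave): dept_id=6 -> matches Product
  - employee 4 (Frank): dept_id=6 -> matches Product
  - employee 5 (Dana): dept_id=2 -> matches Engineering
Match against employees (self):
  - employee 1 (Aaron): manager_id=NULL -> NULL
  - employee 2 (Carol): manager_id=1 -> Aaron
  - employee 3 (Dave): manager_id=NULL -> NULL
  - employee 4 (Frank): manager_id=3 -> Dave
  - employee 5 (Dana): manager_id=1 -> Aaron

SQL:
SELECT a.name, b.name AS department, c.name AS manager
FROM employees a
LEFT JOIN departments b ON a.dept_id = b.id
LEFT JOIN employees c ON a.manager_id = c.id

Result:
name  | department  | manager
------+-------------+--------
Aaron | NULL        | NULL   
Carol | NULL        | Aaron  
Dave  | Product     | NULL   
Frank | Product     | Dave   
Dana  | Engineering | Aaron  


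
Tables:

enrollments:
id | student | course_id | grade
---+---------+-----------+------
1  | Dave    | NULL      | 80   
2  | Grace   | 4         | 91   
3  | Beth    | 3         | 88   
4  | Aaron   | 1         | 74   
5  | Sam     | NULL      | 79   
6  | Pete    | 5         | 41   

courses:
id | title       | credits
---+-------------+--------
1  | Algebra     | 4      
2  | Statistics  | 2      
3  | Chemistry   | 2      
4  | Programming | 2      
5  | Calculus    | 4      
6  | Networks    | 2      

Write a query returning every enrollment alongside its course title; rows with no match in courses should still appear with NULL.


LEFT JOIN keeps every row from enrollments (the left table); where course_id has no match in courses, the course columns become NULL. Walk through each enrollment:
  - enrollment 1 (Dave): course_id=NULL, no match -> kept with NULL
  - enrollment 2 (Grace): course_id=4 -> matches Programming
  - enrollment 3 (Beth): course_id=3 -> matches Chemistry
  - enrollment 4 (Aaron): course_id=1 -> matches Algebra
  - enrollment 5 (Sam): course_id=NULL, no match -> kept with NULL
  - enrollment 6 (Pete): course_id=5 -> matches Calculus
All 6 rows appear; 2 have NULL course.

SQL:
SELECT a.student, b.title AS course
FROM enrollments a
LEFT JOIN courses b ON a.course_id = b.id

Result:
student | course     
--------+------------
Dave    | NULL       
Grace   | Programming
Beth    | Chemistry  
Aaron   | Algebra    
Sam     | NULL       
Pete    | Calculus   


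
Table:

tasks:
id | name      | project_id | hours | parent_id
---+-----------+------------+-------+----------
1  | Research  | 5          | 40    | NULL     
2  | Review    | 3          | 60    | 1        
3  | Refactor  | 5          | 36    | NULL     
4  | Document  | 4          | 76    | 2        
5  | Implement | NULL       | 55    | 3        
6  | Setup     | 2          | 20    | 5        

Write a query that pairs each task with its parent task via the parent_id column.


This is a self-join: tasks is joined to a second copy of itself, matching each row's parent_id to another row's id. Use LEFT JOIN so rows with parent_id=NULL are kept.
  - task 1 (Research): parent_id=NULL -> NULL
  - task 2 (Review): parent_id=1 -> Research
  - task 3 (Refactor): parent_id=NULL -> NULL
  - task 4 (Document): parent_id=2 -> Review
  - task 5 (Implement): parent_id=3 -> Refactor
  - task 6 (Setup): parent_id=5 -> Implement

SQL:
SELECT a.name AS item, b.name AS parent
FROM tasks a
LEFT JOIN tasks b ON a.parent_id = b.id

Result:
item      | parent   
----------+----------
Research  | NULL     
Review    | Research 
Refactor  | NULL     
Document  | Review   
Implement | Refactor 
Setup     | Implement


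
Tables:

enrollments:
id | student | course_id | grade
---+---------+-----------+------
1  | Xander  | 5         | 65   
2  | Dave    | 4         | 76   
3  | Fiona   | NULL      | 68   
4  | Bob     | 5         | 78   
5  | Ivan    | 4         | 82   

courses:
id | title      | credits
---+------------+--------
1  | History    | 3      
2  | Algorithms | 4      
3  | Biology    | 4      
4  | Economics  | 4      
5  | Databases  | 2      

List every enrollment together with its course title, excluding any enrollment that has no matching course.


INNER JOIN keeps only enrollments rows whose course_id matches an id in courses. Walk through each enrollment:
  - enrollment 1 (Xander): course_id=5 -> matches Databases
  - enrollment 2 (Dave): course_id=4 -> matches Economics
  - enrollment 3 (Fiona): course_id=NULL, no match -> dropped
  - enrollment 4 (Bob): course_id=5 -> matches Databases
  - enrollment 5 (Ivan): course_id=4 -> matches Economics
So 1 of 5 rows is dropped.

SQL:
SELECT a.student, b.title AS course
FROM enrollments a
INNER JOIN courses b ON a.course_id = b.id

Result:
student | course   
--------+----------
Xander  | Databases
Dave    | Economics
Bob     | Databases
Ivan    | Economics


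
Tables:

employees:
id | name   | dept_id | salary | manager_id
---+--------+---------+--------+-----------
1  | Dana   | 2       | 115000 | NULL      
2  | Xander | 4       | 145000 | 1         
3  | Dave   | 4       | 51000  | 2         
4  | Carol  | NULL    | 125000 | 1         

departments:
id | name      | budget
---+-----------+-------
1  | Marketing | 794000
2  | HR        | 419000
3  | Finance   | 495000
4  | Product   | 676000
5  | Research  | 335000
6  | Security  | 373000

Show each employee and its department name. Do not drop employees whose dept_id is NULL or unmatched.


LEFT JOIN keeps every row from employees (the left table); where dept_id has no match in departments, the department columns become NULL. Walk through each employee:
  - employee 1 (Dana): dept_id=2 -> matches HR
  - employee 2 (Xander): dept_id=4 -> matches Product
  - employee 3 (Dave): dept_id=4 -> matches Product
  - employee 4 (Carol): dept_id=NULL, no match -> kept with NULL
All 4 rows appear; 1 has NULL department.

SQL:
SELECT a.name, b.name AS department
FROM employees a
LEFT JOIN departments b ON a.dept_id = b.id

Result:
name   | department
-------+-----------
Dana   | HR        
Xander | Product   
Dave   | Product   
Carol  | NULL      


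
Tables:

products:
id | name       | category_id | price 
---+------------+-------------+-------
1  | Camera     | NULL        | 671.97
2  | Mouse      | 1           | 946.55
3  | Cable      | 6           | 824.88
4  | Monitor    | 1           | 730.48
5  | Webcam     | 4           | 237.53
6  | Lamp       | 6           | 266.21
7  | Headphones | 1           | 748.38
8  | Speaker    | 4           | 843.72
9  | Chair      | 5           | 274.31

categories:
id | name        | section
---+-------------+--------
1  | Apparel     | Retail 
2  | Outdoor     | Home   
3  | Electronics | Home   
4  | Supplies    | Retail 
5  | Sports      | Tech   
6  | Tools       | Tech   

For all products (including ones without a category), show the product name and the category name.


LEFT JOIN keeps every row from products (the left table); where category_id has no match in categories, the category columns become NULL. Walk through each product:
  - product 1 (Camera): category_id=NULL, no match -> kept with NULL
  - product 2 (Mouse): category_id=1 -> matches Apparel
  - product 3 (Cable): category_id=6 -> matches Tools
  - product 4 (Monitor): category_id=1 -> matches Apparel
  - product 5 (Webcam): category_id=4 -> matches Supplies
  - product 6 (Lamp): category_id=6 -> matches Tools
  - product 7 (Headphones): category_id=1 -> matches Apparel
  - product 8 (Speaker): category_id=4 -> matches Supplies
  - product 9 (Chair): category_id=5 -> matches Sports
All 9 rows appear; 1 has NULL category.

SQL:
SELECT a.name, b.name AS category
FROM products a
LEFT JOIN categories b ON a.category_id = b.id

Result:
name       | category
-----------+---------
Camera     | NULL    
Mouse      | Apparel 
Cable      | Tools   
Monitor    | Apparel 
Webcam     | Supplies
Lamp       | Tools   
Headphones | Apparel 
Speaker    | Supplies
Chair      | Sports  
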